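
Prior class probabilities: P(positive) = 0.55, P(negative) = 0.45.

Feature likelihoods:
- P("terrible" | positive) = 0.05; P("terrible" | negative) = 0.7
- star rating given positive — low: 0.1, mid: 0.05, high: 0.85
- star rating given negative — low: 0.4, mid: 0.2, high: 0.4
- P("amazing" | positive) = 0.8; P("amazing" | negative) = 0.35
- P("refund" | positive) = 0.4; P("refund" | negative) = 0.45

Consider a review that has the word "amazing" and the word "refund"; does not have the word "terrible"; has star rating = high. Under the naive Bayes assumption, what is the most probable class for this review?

positive: 0.55 × (1−0.05) × 0.85 × 0.8 × 0.4 = 0.14212
negative: 0.45 × (1−0.7) × 0.4 × 0.35 × 0.45 = 0.008505
Highest score → positive.

positive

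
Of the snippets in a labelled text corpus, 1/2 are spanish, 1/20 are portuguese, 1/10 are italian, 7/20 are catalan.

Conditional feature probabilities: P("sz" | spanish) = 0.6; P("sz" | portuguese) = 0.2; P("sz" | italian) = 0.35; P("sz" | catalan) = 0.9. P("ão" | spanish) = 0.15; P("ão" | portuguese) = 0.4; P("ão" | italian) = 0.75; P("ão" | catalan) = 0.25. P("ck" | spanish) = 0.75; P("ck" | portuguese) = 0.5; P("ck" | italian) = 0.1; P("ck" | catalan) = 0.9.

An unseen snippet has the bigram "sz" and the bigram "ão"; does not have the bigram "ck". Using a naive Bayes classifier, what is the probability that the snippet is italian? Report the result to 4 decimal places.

0.5279

spanish: 0.5 × 0.6 × 0.15 × (1−0.75) = 0.01125
portuguese: 0.05 × 0.2 × 0.4 × (1−0.5) = 0.002
italian: 0.1 × 0.35 × 0.75 × (1−0.1) = 0.023625
catalan: 0.35 × 0.9 × 0.25 × (1−0.9) = 0.007875
P(italian | x) = 0.023625 / 0.04475 ≈ 0.5279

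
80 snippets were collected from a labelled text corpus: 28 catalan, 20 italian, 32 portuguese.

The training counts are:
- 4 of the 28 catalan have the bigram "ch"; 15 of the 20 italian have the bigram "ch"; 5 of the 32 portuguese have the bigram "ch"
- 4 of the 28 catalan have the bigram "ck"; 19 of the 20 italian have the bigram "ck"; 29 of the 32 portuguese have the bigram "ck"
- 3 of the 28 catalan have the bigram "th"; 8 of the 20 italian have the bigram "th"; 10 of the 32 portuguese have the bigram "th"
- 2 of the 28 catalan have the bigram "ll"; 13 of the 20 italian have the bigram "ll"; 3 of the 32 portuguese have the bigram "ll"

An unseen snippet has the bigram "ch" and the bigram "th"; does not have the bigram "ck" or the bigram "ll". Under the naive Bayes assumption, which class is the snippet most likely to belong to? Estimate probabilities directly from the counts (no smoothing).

catalan: (28/80) × (4/28) × (24/28) × (3/28) × (26/28) ≈ 0.00426385
italian: (20/80) × (15/20) × (1/20) × (8/20) × (7/20) = 0.0013125
portuguese: (32/80) × (5/32) × (3/32) × (10/32) × (29/32) = 0.001659393310546875
Highest score → catalan.

catalan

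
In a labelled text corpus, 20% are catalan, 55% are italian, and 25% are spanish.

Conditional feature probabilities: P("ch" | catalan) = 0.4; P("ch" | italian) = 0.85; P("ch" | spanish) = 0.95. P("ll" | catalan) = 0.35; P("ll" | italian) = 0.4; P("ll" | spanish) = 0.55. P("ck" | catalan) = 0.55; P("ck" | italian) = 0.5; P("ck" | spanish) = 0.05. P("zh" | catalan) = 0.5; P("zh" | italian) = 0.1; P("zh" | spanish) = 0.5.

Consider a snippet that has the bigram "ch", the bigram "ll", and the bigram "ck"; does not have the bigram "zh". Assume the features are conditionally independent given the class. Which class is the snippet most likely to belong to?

catalan: 0.2 × 0.4 × 0.35 × 0.55 × (1−0.5) = 0.0077
italian: 0.55 × 0.85 × 0.4 × 0.5 × (1−0.1) = 0.08415
spanish: 0.25 × 0.95 × 0.55 × 0.05 × (1−0.5) = 0.003265625
Highest score → italian.

italian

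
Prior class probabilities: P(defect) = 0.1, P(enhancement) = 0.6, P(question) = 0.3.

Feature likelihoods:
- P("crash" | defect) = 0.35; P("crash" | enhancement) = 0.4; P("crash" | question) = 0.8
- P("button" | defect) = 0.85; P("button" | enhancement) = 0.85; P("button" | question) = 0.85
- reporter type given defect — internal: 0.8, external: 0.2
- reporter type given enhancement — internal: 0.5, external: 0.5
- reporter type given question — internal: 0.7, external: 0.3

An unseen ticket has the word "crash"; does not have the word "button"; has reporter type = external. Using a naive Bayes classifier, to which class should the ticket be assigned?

defect: 0.1 × 0.35 × (1−0.85) × 0.2 = 0.00105
enhancement: 0.6 × 0.4 × (1−0.85) × 0.5 = 0.018
question: 0.3 × 0.8 × (1−0.85) × 0.3 = 0.0108
Highest score → enhancement.

enhancement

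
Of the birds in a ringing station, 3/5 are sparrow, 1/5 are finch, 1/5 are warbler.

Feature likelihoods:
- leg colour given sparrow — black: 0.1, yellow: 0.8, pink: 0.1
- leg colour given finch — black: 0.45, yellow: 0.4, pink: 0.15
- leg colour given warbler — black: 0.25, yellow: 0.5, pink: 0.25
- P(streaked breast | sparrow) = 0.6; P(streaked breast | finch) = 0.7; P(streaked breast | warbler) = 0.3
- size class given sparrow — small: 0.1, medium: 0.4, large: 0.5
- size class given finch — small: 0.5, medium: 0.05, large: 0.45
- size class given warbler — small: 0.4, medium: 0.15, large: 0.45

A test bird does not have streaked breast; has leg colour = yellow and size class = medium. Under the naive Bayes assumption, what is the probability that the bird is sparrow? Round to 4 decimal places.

sparrow: 0.6 × 0.8 × (1−0.6) × 0.4 = 0.0768
finch: 0.2 × 0.4 × (1−0.7) × 0.05 = 0.0012
warbler: 0.2 × 0.5 × (1−0.3) × 0.15 = 0.0105
P(sparrow | x) = 0.0768 / 0.0885 ≈ 0.8678

0.8678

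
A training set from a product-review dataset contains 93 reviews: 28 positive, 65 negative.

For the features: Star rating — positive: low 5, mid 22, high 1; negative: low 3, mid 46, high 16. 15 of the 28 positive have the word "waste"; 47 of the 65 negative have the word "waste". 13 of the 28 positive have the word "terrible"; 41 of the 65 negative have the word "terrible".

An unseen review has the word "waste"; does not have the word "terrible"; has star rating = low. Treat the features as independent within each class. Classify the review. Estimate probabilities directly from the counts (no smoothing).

positive

positive: (28/93) × (5/28) × (15/28) × (15/28) ≈ 0.0154296
negative: (65/93) × (3/65) × (47/65) × (24/65) ≈ 0.00861233
Highest score → positive.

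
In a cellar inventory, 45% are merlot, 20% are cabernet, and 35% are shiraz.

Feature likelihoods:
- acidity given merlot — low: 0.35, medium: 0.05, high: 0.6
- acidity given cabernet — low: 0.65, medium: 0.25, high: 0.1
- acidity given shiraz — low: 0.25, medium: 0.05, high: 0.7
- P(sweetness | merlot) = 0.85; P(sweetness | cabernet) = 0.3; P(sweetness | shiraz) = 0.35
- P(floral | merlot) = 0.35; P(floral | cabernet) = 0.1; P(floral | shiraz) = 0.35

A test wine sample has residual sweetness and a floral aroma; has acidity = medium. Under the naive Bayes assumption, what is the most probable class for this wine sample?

merlot: 0.45 × 0.05 × 0.85 × 0.35 = 0.00669375
cabernet: 0.2 × 0.25 × 0.3 × 0.1 = 0.0015
shiraz: 0.35 × 0.05 × 0.35 × 0.35 = 0.00214375
Highest score → merlot.

merlot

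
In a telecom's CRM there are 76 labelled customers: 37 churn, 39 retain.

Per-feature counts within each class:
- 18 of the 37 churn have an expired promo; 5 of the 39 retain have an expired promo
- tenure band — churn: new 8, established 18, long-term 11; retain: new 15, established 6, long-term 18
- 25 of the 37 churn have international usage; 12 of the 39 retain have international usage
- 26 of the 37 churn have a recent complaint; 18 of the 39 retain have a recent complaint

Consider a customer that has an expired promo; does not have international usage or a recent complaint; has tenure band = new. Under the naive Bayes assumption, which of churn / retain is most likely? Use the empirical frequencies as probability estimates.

churn: (37/76) × (18/37) × (8/37) × (12/37) × (11/37) ≈ 0.00493762
retain: (39/76) × (5/39) × (15/39) × (27/39) × (21/39) ≈ 0.00943272
Highest score → retain.

retain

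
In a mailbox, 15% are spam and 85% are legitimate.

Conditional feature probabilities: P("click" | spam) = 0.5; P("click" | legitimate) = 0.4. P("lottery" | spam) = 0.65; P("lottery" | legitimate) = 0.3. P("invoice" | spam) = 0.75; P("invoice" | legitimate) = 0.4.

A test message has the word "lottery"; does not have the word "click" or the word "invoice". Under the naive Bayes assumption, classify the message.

spam: 0.15 × (1−0.5) × 0.65 × (1−0.75) = 0.0121875
legitimate: 0.85 × (1−0.4) × 0.3 × (1−0.4) = 0.0918
Highest score → legitimate.

legitimate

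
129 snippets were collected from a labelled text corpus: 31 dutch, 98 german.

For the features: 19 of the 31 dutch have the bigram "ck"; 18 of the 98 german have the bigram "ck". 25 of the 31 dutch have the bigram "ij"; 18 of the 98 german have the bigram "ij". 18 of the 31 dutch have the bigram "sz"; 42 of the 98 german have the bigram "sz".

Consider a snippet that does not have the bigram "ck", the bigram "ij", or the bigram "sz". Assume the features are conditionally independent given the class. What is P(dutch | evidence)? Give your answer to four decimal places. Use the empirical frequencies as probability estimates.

0.0254

dutch: (31/129) × (12/31) × (6/31) × (13/31) ≈ 0.00755027
german: (98/129) × (80/98) × (80/98) × (56/98) ≈ 0.289285
P(dutch | x) = 0.00755027 / 0.29683527 ≈ 0.0254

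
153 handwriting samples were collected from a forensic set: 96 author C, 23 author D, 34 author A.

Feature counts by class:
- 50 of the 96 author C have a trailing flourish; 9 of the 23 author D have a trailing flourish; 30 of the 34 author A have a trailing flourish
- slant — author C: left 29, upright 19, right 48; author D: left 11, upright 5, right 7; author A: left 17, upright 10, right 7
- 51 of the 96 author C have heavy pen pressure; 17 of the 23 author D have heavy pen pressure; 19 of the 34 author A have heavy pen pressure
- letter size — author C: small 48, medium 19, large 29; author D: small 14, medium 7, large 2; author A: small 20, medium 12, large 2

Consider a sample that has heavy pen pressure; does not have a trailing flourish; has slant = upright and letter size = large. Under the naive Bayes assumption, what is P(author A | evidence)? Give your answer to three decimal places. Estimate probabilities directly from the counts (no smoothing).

0.023

author C: (96/153) × (46/96) × (19/96) × (51/96) × (29/96) ≈ 0.00954936
author D: (23/153) × (14/23) × (5/23) × (17/23) × (2/23) ≈ 0.0012785
author A: (34/153) × (4/34) × (10/34) × (19/34) × (2/34) ≈ 0.000252764
P(author A | x) = 0.000252764 / 0.011080624 ≈ 0.023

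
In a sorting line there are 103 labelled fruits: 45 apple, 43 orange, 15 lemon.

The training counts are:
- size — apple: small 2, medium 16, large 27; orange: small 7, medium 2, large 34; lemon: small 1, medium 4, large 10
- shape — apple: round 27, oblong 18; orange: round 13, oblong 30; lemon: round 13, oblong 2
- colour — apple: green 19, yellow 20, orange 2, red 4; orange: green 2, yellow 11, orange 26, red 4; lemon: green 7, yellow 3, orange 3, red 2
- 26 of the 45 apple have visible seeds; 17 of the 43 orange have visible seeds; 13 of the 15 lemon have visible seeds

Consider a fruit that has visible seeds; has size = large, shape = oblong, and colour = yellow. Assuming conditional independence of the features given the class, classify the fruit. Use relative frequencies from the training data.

apple

apple: (45/103) × (27/45) × (18/45) × (20/45) × (26/45) ≈ 0.0269256
orange: (43/103) × (34/43) × (30/43) × (11/43) × (17/43) ≈ 0.0232916
lemon: (15/103) × (10/15) × (2/15) × (3/15) × (13/15) ≈ 0.0022438
Highest score → apple.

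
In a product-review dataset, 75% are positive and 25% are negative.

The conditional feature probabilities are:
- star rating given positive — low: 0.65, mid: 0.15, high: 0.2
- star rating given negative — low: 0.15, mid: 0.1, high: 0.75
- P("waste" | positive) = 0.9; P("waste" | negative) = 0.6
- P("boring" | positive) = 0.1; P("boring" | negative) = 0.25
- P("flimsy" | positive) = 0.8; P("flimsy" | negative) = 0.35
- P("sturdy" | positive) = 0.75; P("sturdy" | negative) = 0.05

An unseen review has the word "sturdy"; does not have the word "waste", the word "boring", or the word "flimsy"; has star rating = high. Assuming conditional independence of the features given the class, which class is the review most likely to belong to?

positive: 0.75 × 0.2 × (1−0.9) × (1−0.1) × (1−0.8) × 0.75 = 0.002025
negative: 0.25 × 0.75 × (1−0.6) × (1−0.25) × (1−0.35) × 0.05 = 0.001828125
Highest score → positive.

positive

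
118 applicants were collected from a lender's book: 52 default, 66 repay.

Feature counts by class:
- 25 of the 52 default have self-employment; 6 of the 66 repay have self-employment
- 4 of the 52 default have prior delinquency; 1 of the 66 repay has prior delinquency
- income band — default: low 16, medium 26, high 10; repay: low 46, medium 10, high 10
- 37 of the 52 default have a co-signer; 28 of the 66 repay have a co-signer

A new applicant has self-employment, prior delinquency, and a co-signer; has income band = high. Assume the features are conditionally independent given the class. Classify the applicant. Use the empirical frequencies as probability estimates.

default

default: (52/118) × (25/52) × (4/52) × (10/52) × (37/52) ≈ 0.00223002
repay: (66/118) × (6/66) × (1/66) × (10/66) × (28/66) ≈ 0.0000495217
Highest score → default.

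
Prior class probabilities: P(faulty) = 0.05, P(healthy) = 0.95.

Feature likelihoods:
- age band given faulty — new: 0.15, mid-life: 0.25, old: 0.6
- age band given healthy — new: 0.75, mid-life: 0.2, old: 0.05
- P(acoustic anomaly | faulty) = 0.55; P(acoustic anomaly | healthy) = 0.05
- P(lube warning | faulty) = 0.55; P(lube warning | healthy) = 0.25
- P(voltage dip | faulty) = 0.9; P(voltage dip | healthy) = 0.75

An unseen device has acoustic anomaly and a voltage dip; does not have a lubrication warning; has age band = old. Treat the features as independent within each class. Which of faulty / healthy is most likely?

faulty: 0.05 × 0.6 × 0.55 × (1−0.55) × 0.9 = 0.0066825
healthy: 0.95 × 0.05 × 0.05 × (1−0.25) × 0.75 = 0.0013359375
Highest score → faulty.

faulty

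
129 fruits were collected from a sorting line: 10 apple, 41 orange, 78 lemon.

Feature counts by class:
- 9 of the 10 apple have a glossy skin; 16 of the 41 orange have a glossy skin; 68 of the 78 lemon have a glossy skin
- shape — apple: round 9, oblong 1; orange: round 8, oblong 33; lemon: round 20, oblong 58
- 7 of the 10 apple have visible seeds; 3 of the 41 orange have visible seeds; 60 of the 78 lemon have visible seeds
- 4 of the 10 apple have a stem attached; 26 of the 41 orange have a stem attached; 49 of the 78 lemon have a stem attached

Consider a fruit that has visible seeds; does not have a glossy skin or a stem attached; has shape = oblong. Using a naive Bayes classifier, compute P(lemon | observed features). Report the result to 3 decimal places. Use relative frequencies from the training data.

apple: (10/129) × (1/10) × (1/10) × (7/10) × (6/10) ≈ 0.000325581
orange: (41/129) × (25/41) × (33/41) × (3/41) × (15/41) ≈ 0.00417566
lemon: (78/129) × (10/78) × (58/78) × (60/78) × (29/78) ≈ 0.0164856
P(lemon | x) = 0.0164856 / 0.020986841 ≈ 0.786

0.786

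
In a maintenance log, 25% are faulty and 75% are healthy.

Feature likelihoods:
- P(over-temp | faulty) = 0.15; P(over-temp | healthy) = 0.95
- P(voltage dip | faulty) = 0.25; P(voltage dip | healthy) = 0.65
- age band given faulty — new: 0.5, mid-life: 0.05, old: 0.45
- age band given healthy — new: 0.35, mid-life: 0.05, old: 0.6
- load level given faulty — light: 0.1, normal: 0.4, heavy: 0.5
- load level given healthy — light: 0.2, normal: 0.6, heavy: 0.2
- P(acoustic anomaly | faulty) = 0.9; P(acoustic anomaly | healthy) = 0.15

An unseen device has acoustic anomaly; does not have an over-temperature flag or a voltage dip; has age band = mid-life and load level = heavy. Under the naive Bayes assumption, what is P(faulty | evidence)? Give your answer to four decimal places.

faulty: 0.25 × (1−0.15) × (1−0.25) × 0.05 × 0.5 × 0.9 = 0.0035859375
healthy: 0.75 × (1−0.95) × (1−0.65) × 0.05 × 0.2 × 0.15 = 0.0000196875
P(faulty | x) = 0.0035859375 / 0.003605625 ≈ 0.9945

0.9945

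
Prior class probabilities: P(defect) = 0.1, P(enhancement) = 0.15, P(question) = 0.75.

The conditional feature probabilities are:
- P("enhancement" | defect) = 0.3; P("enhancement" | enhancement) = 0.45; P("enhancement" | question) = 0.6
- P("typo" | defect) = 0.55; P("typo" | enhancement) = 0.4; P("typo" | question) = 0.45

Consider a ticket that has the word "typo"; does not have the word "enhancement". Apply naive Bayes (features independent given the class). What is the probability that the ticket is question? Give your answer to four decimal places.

0.6538

defect: 0.1 × (1−0.3) × 0.55 = 0.0385
enhancement: 0.15 × (1−0.45) × 0.4 = 0.033
question: 0.75 × (1−0.6) × 0.45 = 0.135
P(question | x) = 0.135 / 0.2065 ≈ 0.6538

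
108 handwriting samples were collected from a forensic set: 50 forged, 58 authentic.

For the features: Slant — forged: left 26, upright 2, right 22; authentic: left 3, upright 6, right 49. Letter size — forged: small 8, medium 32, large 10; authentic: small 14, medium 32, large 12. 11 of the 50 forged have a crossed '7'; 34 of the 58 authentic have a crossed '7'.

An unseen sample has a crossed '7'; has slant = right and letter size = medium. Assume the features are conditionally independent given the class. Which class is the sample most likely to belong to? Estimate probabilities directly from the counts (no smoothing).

authentic

forged: (50/108) × (22/50) × (32/50) × (11/50) ≈ 0.0286815
authentic: (58/108) × (49/58) × (32/58) × (34/58) ≈ 0.146739
Highest score → authentic.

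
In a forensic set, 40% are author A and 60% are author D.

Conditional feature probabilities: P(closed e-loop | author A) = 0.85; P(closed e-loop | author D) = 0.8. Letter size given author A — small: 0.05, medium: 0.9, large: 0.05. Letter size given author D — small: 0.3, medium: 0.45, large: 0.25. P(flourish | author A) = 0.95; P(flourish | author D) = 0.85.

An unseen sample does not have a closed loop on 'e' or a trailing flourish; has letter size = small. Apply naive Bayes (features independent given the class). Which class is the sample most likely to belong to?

author A: 0.4 × (1−0.85) × 0.05 × (1−0.95) = 0.00015
author D: 0.6 × (1−0.8) × 0.3 × (1−0.85) = 0.0054
Highest score → author D.

author D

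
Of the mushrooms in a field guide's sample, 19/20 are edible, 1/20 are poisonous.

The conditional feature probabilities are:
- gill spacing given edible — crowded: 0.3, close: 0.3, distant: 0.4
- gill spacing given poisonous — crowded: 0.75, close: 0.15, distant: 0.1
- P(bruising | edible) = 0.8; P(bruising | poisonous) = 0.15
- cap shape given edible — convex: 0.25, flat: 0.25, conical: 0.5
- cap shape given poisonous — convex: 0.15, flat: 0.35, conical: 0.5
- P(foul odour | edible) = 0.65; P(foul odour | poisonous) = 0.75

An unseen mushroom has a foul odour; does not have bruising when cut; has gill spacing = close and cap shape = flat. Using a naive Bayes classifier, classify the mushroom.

edible

edible: 0.95 × 0.3 × (1−0.8) × 0.25 × 0.65 = 0.0092625
poisonous: 0.05 × 0.15 × (1−0.15) × 0.35 × 0.75 = 0.0016734375
Highest score → edible.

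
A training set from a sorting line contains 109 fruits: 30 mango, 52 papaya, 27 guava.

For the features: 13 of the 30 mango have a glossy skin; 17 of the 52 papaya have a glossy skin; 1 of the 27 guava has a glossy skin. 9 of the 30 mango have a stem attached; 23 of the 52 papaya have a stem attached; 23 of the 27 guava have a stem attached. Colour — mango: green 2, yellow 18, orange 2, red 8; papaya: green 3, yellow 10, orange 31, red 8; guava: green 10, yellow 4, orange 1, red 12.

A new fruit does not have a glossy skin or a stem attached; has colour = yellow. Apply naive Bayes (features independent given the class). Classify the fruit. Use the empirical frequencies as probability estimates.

mango

mango: (30/109) × (17/30) × (21/30) × (18/30) ≈ 0.0655046
papaya: (52/109) × (35/52) × (29/52) × (10/52) ≈ 0.0344376
guava: (27/109) × (26/27) × (4/27) × (4/27) ≈ 0.00523527
Highest score → mango.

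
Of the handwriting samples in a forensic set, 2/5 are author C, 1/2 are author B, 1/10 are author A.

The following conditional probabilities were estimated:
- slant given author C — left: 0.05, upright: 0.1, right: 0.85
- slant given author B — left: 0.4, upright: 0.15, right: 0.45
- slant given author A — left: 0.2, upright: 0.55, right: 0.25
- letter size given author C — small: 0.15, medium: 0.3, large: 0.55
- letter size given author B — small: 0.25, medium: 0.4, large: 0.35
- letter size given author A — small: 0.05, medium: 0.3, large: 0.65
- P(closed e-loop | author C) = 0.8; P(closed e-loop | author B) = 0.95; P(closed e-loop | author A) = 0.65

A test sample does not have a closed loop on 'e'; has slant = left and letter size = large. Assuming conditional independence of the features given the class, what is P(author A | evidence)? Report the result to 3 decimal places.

author C: 0.4 × 0.05 × 0.55 × (1−0.8) = 0.0022
author B: 0.5 × 0.4 × 0.35 × (1−0.95) = 0.0035
author A: 0.1 × 0.2 × 0.65 × (1−0.65) = 0.00455
P(author A | x) = 0.00455 / 0.01025 ≈ 0.444

0.444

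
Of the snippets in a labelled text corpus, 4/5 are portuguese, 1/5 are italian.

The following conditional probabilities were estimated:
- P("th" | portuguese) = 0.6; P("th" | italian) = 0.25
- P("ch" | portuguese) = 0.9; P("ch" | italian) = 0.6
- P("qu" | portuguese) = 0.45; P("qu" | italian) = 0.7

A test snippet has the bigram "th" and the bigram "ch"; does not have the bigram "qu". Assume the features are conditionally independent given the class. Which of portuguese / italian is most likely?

portuguese

portuguese: 0.8 × 0.6 × 0.9 × (1−0.45) = 0.2376
italian: 0.2 × 0.25 × 0.6 × (1−0.7) = 0.009
Highest score → portuguese.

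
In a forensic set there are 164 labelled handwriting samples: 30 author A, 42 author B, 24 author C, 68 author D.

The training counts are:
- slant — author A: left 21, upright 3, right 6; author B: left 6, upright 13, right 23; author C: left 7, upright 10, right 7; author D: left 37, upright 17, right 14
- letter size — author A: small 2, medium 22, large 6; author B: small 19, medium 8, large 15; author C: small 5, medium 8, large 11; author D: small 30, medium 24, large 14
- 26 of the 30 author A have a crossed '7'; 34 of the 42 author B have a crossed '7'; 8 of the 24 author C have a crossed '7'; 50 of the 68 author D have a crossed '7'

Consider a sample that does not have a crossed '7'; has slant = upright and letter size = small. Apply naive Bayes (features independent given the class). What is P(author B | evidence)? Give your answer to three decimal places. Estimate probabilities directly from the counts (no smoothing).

0.248

author A: (30/164) × (3/30) × (2/30) × (4/30) ≈ 0.000162602
author B: (42/164) × (13/42) × (19/42) × (8/42) ≈ 0.00683037
author C: (24/164) × (10/24) × (5/24) × (16/24) ≈ 0.00846883
author D: (68/164) × (17/68) × (30/68) × (18/68) ≈ 0.0121055
P(author B | x) = 0.00683037 / 0.027567302 ≈ 0.248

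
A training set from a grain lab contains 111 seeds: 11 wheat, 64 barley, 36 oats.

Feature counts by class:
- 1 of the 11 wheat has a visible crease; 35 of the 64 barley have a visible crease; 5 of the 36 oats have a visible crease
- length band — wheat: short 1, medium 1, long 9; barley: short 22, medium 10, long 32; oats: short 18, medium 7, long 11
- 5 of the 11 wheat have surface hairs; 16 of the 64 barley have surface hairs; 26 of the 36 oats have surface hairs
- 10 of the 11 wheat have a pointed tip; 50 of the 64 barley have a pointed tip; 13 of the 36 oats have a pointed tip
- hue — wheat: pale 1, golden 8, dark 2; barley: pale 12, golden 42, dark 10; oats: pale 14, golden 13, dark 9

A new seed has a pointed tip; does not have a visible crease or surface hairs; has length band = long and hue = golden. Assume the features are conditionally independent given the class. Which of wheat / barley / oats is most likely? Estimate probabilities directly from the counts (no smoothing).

barley

wheat: (11/111) × (10/11) × (9/11) × (6/11) × (10/11) × (8/11) ≈ 0.0265821
barley: (64/111) × (29/64) × (32/64) × (48/64) × (50/64) × (42/64) ≈ 0.0502303
oats: (36/111) × (31/36) × (11/36) × (10/36) × (13/36) × (13/36) ≈ 0.00309106
Highest score → barley.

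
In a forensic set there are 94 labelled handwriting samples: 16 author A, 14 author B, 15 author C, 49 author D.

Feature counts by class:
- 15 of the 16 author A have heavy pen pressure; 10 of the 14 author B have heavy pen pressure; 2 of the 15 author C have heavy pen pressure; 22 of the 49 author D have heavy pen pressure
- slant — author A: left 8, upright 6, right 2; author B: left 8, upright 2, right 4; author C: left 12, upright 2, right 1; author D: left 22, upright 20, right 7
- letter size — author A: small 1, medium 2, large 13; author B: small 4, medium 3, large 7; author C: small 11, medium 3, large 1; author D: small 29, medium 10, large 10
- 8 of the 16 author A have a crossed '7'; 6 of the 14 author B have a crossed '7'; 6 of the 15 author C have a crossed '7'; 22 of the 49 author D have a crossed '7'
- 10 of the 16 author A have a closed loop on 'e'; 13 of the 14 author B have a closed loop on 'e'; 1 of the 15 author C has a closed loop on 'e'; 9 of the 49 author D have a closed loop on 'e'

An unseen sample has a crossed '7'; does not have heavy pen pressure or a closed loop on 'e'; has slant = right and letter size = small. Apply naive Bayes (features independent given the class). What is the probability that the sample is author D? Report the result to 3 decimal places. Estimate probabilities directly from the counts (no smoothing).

0.771

author A: (16/94) × (1/16) × (2/16) × (1/16) × (8/16) × (6/16) ≈ 0.0000155834
author B: (14/94) × (4/14) × (4/14) × (4/14) × (6/14) × (1/14) ≈ 0.000106339
author C: (15/94) × (13/15) × (1/15) × (11/15) × (6/15) × (14/15) ≈ 0.00252419
author D: (49/94) × (27/49) × (7/49) × (29/49) × (22/49) × (40/49) ≈ 0.00890083
P(author D | x) = 0.00890083 / 0.0115469424 ≈ 0.771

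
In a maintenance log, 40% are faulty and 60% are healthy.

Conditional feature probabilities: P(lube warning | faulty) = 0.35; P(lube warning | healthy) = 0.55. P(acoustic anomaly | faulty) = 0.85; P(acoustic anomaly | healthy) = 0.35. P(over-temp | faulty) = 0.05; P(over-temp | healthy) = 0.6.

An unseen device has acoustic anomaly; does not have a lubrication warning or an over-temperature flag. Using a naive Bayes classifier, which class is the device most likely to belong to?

faulty: 0.4 × (1−0.35) × 0.85 × (1−0.05) = 0.20995
healthy: 0.6 × (1−0.55) × 0.35 × (1−0.6) = 0.0378
Highest score → faulty.

faulty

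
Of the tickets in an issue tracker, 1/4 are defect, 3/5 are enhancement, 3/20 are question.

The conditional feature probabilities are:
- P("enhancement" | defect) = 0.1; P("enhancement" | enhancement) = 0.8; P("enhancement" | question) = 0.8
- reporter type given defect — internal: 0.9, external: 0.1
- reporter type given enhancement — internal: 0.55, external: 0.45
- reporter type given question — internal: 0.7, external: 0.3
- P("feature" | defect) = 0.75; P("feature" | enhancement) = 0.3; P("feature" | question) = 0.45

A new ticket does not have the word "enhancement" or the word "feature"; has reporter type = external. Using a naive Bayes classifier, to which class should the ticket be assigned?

defect: 0.25 × (1−0.1) × 0.1 × (1−0.75) = 0.005625
enhancement: 0.6 × (1−0.8) × 0.45 × (1−0.3) = 0.0378
question: 0.15 × (1−0.8) × 0.3 × (1−0.45) = 0.00495
Highest score → enhancement.

enhancement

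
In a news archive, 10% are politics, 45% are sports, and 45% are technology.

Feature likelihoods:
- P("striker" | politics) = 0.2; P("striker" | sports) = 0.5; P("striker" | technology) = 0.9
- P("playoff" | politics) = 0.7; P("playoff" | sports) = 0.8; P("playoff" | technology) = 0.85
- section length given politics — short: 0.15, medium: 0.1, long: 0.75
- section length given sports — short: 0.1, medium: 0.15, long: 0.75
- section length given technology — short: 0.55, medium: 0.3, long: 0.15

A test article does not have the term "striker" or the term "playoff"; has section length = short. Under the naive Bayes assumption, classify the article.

sports

politics: 0.1 × (1−0.2) × (1−0.7) × 0.15 = 0.0036
sports: 0.45 × (1−0.5) × (1−0.8) × 0.1 = 0.0045
technology: 0.45 × (1−0.9) × (1−0.85) × 0.55 = 0.0037125
Highest score → sports.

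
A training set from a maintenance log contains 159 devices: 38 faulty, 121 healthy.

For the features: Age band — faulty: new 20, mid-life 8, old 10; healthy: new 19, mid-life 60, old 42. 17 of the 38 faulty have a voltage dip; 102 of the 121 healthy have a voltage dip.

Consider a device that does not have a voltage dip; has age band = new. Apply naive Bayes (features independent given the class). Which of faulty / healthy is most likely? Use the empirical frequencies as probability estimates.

faulty

faulty: (38/159) × (20/38) × (21/38) ≈ 0.0695134
healthy: (121/159) × (19/121) × (19/121) ≈ 0.018764
Highest score → faulty.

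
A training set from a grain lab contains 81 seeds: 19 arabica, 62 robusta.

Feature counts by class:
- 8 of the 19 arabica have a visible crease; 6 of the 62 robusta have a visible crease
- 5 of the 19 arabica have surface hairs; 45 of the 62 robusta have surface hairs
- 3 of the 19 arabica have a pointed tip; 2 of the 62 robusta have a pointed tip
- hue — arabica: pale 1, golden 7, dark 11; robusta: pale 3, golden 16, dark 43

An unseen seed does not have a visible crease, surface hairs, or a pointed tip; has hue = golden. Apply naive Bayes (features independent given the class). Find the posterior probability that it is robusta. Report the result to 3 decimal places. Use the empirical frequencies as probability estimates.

0.604

arabica: (19/81) × (11/19) × (14/19) × (16/19) × (7/19) ≈ 0.0310451
robusta: (62/81) × (56/62) × (17/62) × (60/62) × (16/62) ≈ 0.0473422
P(robusta | x) = 0.0473422 / 0.0783873 ≈ 0.604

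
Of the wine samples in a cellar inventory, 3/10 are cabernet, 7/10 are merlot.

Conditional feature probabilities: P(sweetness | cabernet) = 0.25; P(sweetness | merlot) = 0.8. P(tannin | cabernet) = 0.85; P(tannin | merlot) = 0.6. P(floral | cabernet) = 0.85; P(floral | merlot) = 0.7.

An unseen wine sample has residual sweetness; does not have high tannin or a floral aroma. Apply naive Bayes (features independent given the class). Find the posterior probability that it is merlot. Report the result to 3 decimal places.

cabernet: 0.3 × 0.25 × (1−0.85) × (1−0.85) = 0.0016875
merlot: 0.7 × 0.8 × (1−0.6) × (1−0.7) = 0.0672
P(merlot | x) = 0.0672 / 0.0688875 ≈ 0.976

0.976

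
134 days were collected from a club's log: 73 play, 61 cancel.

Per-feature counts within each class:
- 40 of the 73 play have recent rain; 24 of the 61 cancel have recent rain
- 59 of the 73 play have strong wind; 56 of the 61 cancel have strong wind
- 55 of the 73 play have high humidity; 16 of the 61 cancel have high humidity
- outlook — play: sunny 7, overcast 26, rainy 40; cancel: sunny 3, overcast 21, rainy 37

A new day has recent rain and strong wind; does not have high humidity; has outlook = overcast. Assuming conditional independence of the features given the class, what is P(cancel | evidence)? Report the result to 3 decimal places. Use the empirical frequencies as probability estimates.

play: (73/134) × (40/73) × (59/73) × (18/73) × (26/73) ≈ 0.0211877
cancel: (61/134) × (24/61) × (56/61) × (45/61) × (21/61) ≈ 0.0417577
P(cancel | x) = 0.0417577 / 0.0629454 ≈ 0.663

0.663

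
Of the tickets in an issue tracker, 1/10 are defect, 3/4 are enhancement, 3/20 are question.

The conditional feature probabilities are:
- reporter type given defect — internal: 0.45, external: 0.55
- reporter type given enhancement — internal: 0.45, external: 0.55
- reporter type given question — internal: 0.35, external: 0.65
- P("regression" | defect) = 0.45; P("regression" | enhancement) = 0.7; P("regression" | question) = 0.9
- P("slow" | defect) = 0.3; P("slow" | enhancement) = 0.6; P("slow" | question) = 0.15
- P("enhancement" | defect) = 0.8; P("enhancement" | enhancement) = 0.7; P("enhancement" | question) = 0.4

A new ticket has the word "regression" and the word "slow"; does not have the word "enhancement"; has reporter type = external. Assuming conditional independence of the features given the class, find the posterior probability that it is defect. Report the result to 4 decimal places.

defect: 0.1 × 0.55 × 0.45 × 0.3 × (1−0.8) = 0.001485
enhancement: 0.75 × 0.55 × 0.7 × 0.6 × (1−0.7) = 0.051975
question: 0.15 × 0.65 × 0.9 × 0.15 × (1−0.4) = 0.0078975
P(defect | x) = 0.001485 / 0.0613575 ≈ 0.0242

0.0242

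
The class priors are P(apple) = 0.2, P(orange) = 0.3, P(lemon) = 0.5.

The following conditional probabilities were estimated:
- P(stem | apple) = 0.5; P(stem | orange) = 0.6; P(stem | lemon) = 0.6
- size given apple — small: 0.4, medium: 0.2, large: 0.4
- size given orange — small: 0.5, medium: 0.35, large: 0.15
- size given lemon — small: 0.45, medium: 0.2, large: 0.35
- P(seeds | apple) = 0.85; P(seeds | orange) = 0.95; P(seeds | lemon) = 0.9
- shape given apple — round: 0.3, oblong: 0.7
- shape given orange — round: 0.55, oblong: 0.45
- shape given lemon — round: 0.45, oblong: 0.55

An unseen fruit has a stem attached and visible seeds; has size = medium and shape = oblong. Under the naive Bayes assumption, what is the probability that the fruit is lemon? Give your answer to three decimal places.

0.433

apple: 0.2 × 0.5 × 0.2 × 0.85 × 0.7 = 0.0119
orange: 0.3 × 0.6 × 0.35 × 0.95 × 0.45 = 0.0269325
lemon: 0.5 × 0.6 × 0.2 × 0.9 × 0.55 = 0.0297
P(lemon | x) = 0.0297 / 0.0685325 ≈ 0.433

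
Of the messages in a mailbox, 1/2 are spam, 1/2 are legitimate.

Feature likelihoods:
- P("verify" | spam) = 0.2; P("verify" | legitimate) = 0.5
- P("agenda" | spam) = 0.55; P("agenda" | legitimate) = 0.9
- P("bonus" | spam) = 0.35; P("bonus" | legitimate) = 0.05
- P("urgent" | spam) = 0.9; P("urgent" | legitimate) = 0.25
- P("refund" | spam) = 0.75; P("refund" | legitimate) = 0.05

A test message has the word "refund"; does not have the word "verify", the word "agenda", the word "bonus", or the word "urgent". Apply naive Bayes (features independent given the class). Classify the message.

spam: 0.5 × (1−0.2) × (1−0.55) × (1−0.35) × (1−0.9) × 0.75 = 0.008775
legitimate: 0.5 × (1−0.5) × (1−0.9) × (1−0.05) × (1−0.25) × 0.05 = 0.000890625
Highest score → spam.

spam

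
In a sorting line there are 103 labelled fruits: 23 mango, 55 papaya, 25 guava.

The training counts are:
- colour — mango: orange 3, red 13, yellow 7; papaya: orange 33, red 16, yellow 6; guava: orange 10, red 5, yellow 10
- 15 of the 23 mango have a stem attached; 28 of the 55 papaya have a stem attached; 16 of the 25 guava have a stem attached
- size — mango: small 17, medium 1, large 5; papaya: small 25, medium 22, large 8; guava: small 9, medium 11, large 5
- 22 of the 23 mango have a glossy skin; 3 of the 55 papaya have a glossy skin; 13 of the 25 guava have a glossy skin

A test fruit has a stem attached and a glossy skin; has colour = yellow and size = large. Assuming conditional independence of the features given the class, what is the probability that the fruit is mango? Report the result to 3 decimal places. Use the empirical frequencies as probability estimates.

0.579

mango: (23/103) × (7/23) × (15/23) × (5/23) × (22/23) ≈ 0.0092164
papaya: (55/103) × (6/55) × (28/55) × (8/55) × (3/55) ≈ 0.000235286
guava: (25/103) × (10/25) × (16/25) × (5/25) × (13/25) ≈ 0.00646214
P(mango | x) = 0.0092164 / 0.015913826 ≈ 0.579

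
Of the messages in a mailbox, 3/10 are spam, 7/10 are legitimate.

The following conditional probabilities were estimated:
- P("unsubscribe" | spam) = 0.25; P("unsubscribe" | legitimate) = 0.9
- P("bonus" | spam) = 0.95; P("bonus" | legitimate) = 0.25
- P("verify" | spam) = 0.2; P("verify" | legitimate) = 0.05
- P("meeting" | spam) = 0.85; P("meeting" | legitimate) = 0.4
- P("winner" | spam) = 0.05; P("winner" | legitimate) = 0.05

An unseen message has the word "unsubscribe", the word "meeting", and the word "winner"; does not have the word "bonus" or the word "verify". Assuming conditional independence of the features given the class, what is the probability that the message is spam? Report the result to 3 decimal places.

0.014

spam: 0.3 × 0.25 × (1−0.95) × (1−0.2) × 0.85 × 0.05 = 0.0001275
legitimate: 0.7 × 0.9 × (1−0.25) × (1−0.05) × 0.4 × 0.05 = 0.0089775
P(spam | x) = 0.0001275 / 0.009105 ≈ 0.014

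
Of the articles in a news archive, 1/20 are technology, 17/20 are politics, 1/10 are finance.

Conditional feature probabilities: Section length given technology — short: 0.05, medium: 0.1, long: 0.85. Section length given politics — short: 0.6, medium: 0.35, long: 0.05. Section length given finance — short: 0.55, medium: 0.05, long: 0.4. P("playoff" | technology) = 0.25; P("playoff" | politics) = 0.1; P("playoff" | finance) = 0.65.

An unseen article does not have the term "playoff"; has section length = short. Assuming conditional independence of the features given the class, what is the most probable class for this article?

politics

technology: 0.05 × 0.05 × (1−0.25) = 0.001875
politics: 0.85 × 0.6 × (1−0.1) = 0.459
finance: 0.1 × 0.55 × (1−0.65) = 0.01925
Highest score → politics.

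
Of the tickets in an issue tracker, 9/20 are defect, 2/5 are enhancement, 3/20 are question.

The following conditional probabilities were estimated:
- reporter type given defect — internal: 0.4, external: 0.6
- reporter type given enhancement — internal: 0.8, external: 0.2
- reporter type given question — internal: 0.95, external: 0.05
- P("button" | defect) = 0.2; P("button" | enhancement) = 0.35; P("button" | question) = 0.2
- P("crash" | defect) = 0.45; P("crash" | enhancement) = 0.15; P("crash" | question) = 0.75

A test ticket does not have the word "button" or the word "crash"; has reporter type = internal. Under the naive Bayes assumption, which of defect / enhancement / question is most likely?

defect: 0.45 × 0.4 × (1−0.2) × (1−0.45) = 0.0792
enhancement: 0.4 × 0.8 × (1−0.35) × (1−0.15) = 0.1768
question: 0.15 × 0.95 × (1−0.2) × (1−0.75) = 0.0285
Highest score → enhancement.

enhancement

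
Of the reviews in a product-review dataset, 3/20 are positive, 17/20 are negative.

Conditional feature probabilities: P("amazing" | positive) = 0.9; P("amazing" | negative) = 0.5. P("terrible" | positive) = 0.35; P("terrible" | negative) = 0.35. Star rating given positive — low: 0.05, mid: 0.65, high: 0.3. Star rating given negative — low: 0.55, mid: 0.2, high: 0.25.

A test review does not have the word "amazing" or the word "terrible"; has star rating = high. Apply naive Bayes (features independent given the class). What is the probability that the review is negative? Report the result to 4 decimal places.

positive: 0.15 × (1−0.9) × (1−0.35) × 0.3 = 0.002925
negative: 0.85 × (1−0.5) × (1−0.35) × 0.25 = 0.0690625
P(negative | x) = 0.0690625 / 0.0719875 ≈ 0.9594

0.9594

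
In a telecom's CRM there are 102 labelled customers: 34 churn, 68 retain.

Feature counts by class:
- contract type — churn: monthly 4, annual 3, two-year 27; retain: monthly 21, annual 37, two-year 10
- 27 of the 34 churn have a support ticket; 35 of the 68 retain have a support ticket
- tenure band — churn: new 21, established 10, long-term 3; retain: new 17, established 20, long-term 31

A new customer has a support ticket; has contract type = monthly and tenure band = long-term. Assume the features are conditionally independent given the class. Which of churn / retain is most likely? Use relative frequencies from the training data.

churn: (34/102) × (4/34) × (27/34) × (3/34) ≈ 0.00274781
retain: (68/102) × (21/68) × (35/68) × (31/68) ≈ 0.0483093
Highest score → retain.

retain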